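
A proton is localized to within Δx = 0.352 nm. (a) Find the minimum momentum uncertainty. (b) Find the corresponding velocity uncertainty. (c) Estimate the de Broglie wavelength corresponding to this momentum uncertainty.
(a) Δp_min = 1.498 × 10^-25 kg·m/s
(b) Δv_min = 89.558 m/s
(c) λ_dB = 4.423 nm

Step-by-step:

(a) From the uncertainty principle:
Δp_min = ℏ/(2Δx) = (1.055e-34 J·s)/(2 × 3.520e-10 m) = 1.498e-25 kg·m/s

(b) The velocity uncertainty:
Δv = Δp/m = (1.498e-25 kg·m/s)/(1.673e-27 kg) = 8.956e+01 m/s = 89.558 m/s

(c) The de Broglie wavelength for this momentum:
λ = h/p = (6.626e-34 J·s)/(1.498e-25 kg·m/s) = 4.423e-09 m = 4.423 nm

Note: The de Broglie wavelength is comparable to the localization size, as expected from wave-particle duality.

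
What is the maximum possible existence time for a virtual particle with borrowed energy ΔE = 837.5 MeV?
3.930 × 10^-25 s

Using the energy-time uncertainty principle:
ΔEΔt ≥ ℏ/2

For a virtual particle borrowing energy ΔE, the maximum lifetime is:
Δt_max = ℏ/(2ΔE)

Converting energy:
ΔE = 837.5 MeV = 1.342e-10 J

Δt_max = (1.055e-34 J·s) / (2 × 1.342e-10 J)
Δt_max = 3.930e-25 s = 3.930 × 10^-25 s

Virtual particles with higher borrowed energy exist for shorter times.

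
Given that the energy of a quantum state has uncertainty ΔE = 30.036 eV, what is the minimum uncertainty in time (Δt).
10.957 as

Using the energy-time uncertainty principle:
ΔEΔt ≥ ℏ/2

The minimum uncertainty in time is:
Δt_min = ℏ/(2ΔE)
Δt_min = (1.055e-34 J·s) / (2 × 4.812e-18 J)
Δt_min = 1.096e-17 s = 10.957 as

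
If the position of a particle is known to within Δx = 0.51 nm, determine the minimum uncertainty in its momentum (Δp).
1.034 × 10^-25 kg·m/s

Using the Heisenberg uncertainty principle:
ΔxΔp ≥ ℏ/2

The minimum uncertainty in momentum is:
Δp_min = ℏ/(2Δx)
Δp_min = (1.055e-34 J·s) / (2 × 5.100e-10 m)
Δp_min = 1.034e-25 kg·m/s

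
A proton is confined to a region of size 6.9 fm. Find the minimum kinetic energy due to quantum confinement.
108.957 keV

Using the uncertainty principle:

1. Position uncertainty: Δx ≈ 6.900e-15 m
2. Minimum momentum uncertainty: Δp = ℏ/(2Δx) = 7.642e-21 kg·m/s
3. Minimum kinetic energy:
   KE = (Δp)²/(2m) = (7.642e-21)²/(2 × 1.673e-27 kg)
   KE = 1.746e-14 J = 108.957 keV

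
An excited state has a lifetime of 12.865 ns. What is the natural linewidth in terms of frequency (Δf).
6.186 MHz

Using the energy-time uncertainty principle and E = hf:
ΔEΔt ≥ ℏ/2
hΔf·Δt ≥ ℏ/2

The minimum frequency uncertainty is:
Δf = ℏ/(2hτ) = 1/(4πτ)
Δf = 1/(4π × 1.286e-08 s)
Δf = 6.186e+06 Hz = 6.186 MHz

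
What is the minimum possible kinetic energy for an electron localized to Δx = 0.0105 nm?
86.394 eV

Localizing a particle requires giving it sufficient momentum uncertainty:

1. From uncertainty principle: Δp ≥ ℏ/(2Δx)
   Δp_min = (1.055e-34 J·s) / (2 × 1.050e-11 m)
   Δp_min = 5.022e-24 kg·m/s

2. This momentum uncertainty corresponds to kinetic energy:
   KE ≈ (Δp)²/(2m) = (5.022e-24)²/(2 × 9.109e-31 kg)
   KE = 1.384e-17 J = 86.394 eV

Tighter localization requires more energy.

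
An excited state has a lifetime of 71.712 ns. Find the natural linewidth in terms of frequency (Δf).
1.110 MHz

Using the energy-time uncertainty principle and E = hf:
ΔEΔt ≥ ℏ/2
hΔf·Δt ≥ ℏ/2

The minimum frequency uncertainty is:
Δf = ℏ/(2hτ) = 1/(4πτ)
Δf = 1/(4π × 7.171e-08 s)
Δf = 1.110e+06 Hz = 1.110 MHz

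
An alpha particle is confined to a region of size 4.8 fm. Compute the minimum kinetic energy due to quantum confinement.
56.676 keV

Using the uncertainty principle:

1. Position uncertainty: Δx ≈ 4.800e-15 m
2. Minimum momentum uncertainty: Δp = ℏ/(2Δx) = 1.099e-20 kg·m/s
3. Minimum kinetic energy:
   KE = (Δp)²/(2m) = (1.099e-20)²/(2 × 6.645e-27 kg)
   KE = 9.080e-15 J = 56.676 keV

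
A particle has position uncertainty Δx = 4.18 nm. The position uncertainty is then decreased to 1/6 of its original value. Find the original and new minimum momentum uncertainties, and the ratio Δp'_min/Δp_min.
Original Δp_min = 1.261 × 10^-26 kg·m/s; new Δp'_min = 7.569 × 10^-26 kg·m/s; ratio Δp'_min/Δp_min = 6.

From the uncertainty principle ΔxΔp ≥ ℏ/2, the minimum momentum uncertainty is Δp_min = ℏ/(2Δx).

Original (Δx = 4.18 nm = 4.180e-09 m):
Δp_min = (1.055e-34 J·s)/(2 × 4.180e-09 m) = 1.261e-26 kg·m/s

When Δx → (1/6)Δx:
Δp'_min = ℏ/(2 × (1/6)Δx) = 6 × ℏ/(2Δx) = 6 × Δp_min
Δp'_min = 6 × 1.261e-26 kg·m/s = 7.569e-26 kg·m/s

Since Δp_min ∝ 1/Δx, when Δx is decreased to 1/6 of its original value, Δp_min increases to 6 times its original value.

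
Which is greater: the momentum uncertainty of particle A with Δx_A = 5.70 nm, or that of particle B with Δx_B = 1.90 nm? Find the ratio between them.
Particle B has the larger minimum momentum uncertainty, by a factor of 3.00.

For each particle, the minimum momentum uncertainty is Δp_min = ℏ/(2Δx):

Particle A: Δp_A = ℏ/(2×5.700e-09 m) = 9.251e-27 kg·m/s
Particle B: Δp_B = ℏ/(2×1.900e-09 m) = 2.775e-26 kg·m/s

Ratio: Δp_B/Δp_A = 3.00

Since Δp_min ∝ 1/Δx, the particle with smaller position uncertainty (B) has larger momentum uncertainty.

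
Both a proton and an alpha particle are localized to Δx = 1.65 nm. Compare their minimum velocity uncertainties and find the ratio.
The proton has the larger minimum velocity uncertainty, by a ratio of 4.0.

For both particles, Δp_min = ℏ/(2Δx) = 3.196e-26 kg·m/s (same for both).

The velocity uncertainty is Δv = Δp/m:
- proton: Δv = 3.196e-26 / 1.673e-27 = 1.911e+01 m/s = 19.106 m/s
- alpha particle: Δv = 3.196e-26 / 6.645e-27 = 4.809e+00 m/s = 4.809 m/s

Ratio: 1.911e+01 / 4.809e+00 = 4.0

The lighter particle has larger velocity uncertainty because Δv ∝ 1/m.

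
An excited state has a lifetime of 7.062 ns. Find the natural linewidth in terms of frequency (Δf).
11.268 MHz

Using the energy-time uncertainty principle and E = hf:
ΔEΔt ≥ ℏ/2
hΔf·Δt ≥ ℏ/2

The minimum frequency uncertainty is:
Δf = ℏ/(2hτ) = 1/(4πτ)
Δf = 1/(4π × 7.062e-09 s)
Δf = 1.127e+07 Hz = 11.268 MHz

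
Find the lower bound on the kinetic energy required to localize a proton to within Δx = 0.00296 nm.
592.067 meV

Localizing a particle requires giving it sufficient momentum uncertainty:

1. From uncertainty principle: Δp ≥ ℏ/(2Δx)
   Δp_min = (1.055e-34 J·s) / (2 × 2.960e-12 m)
   Δp_min = 1.781e-23 kg·m/s

2. This momentum uncertainty corresponds to kinetic energy:
   KE ≈ (Δp)²/(2m) = (1.781e-23)²/(2 × 1.673e-27 kg)
   KE = 9.486e-20 J = 592.067 meV

Tighter localization requires more energy.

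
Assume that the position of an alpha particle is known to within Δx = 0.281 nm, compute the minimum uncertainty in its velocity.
28.240 m/s

Using the Heisenberg uncertainty principle and Δp = mΔv:
ΔxΔp ≥ ℏ/2
Δx(mΔv) ≥ ℏ/2

The minimum uncertainty in velocity is:
Δv_min = ℏ/(2mΔx)
Δv_min = (1.055e-34 J·s) / (2 × 6.645e-27 kg × 2.810e-10 m)
Δv_min = 2.824e+01 m/s = 28.240 m/s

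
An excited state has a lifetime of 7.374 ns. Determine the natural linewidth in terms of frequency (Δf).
10.792 MHz

Using the energy-time uncertainty principle and E = hf:
ΔEΔt ≥ ℏ/2
hΔf·Δt ≥ ℏ/2

The minimum frequency uncertainty is:
Δf = ℏ/(2hτ) = 1/(4πτ)
Δf = 1/(4π × 7.374e-09 s)
Δf = 1.079e+07 Hz = 10.792 MHz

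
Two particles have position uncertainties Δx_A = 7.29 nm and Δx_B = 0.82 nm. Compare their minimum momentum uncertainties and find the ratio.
Particle B has the larger minimum momentum uncertainty, by a factor of 8.89.

For each particle, the minimum momentum uncertainty is Δp_min = ℏ/(2Δx):

Particle A: Δp_A = ℏ/(2×7.290e-09 m) = 7.233e-27 kg·m/s
Particle B: Δp_B = ℏ/(2×8.200e-10 m) = 6.430e-26 kg·m/s

Ratio: Δp_B/Δp_A = 8.89

Since Δp_min ∝ 1/Δx, the particle with smaller position uncertainty (B) has larger momentum uncertainty.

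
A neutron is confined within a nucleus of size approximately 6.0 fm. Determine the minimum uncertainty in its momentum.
8.788 × 10^-21 kg·m/s

Using the Heisenberg uncertainty principle:
ΔxΔp ≥ ℏ/2

With Δx ≈ L = 6.000e-15 m (the confinement size):
Δp_min = ℏ/(2Δx)
Δp_min = (1.055e-34 J·s) / (2 × 6.000e-15 m)
Δp_min = 8.788e-21 kg·m/s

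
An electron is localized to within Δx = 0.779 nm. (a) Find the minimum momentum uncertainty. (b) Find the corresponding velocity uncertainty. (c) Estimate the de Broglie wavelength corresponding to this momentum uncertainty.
(a) Δp_min = 6.769 × 10^-26 kg·m/s
(b) Δv_min = 74.305 km/s
(c) λ_dB = 9.789 nm

Step-by-step:

(a) From the uncertainty principle:
Δp_min = ℏ/(2Δx) = (1.055e-34 J·s)/(2 × 7.790e-10 m) = 6.769e-26 kg·m/s

(b) The velocity uncertainty:
Δv = Δp/m = (6.769e-26 kg·m/s)/(9.109e-31 kg) = 7.431e+04 m/s = 74.305 km/s

(c) The de Broglie wavelength for this momentum:
λ = h/p = (6.626e-34 J·s)/(6.769e-26 kg·m/s) = 9.789e-09 m = 9.789 nm

Note: The de Broglie wavelength is comparable to the localization size, as expected from wave-particle duality.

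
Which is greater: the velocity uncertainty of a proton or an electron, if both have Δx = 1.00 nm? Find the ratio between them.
The electron has the larger minimum velocity uncertainty, by a ratio of 1836.2.

For both particles, Δp_min = ℏ/(2Δx) = 5.273e-26 kg·m/s (same for both).

The velocity uncertainty is Δv = Δp/m:
- proton: Δv = 5.273e-26 / 1.673e-27 = 3.152e+01 m/s = 31.525 m/s
- electron: Δv = 5.273e-26 / 9.109e-31 = 5.788e+04 m/s = 57.884 km/s

Ratio: 5.788e+04 / 3.152e+01 = 1836.2

The lighter particle has larger velocity uncertainty because Δv ∝ 1/m.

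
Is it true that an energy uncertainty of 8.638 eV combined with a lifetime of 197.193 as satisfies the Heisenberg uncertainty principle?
Yes, it satisfies the uncertainty relation.

Calculate the product ΔEΔt:
ΔE = 8.638 eV = 1.384e-18 J
ΔEΔt = (1.384e-18 J) × (1.972e-16 s)
ΔEΔt = 2.729e-34 J·s

Compare to the minimum allowed value ℏ/2:
ℏ/2 = 5.273e-35 J·s

Since ΔEΔt = 2.729e-34 J·s ≥ 5.273e-35 J·s = ℏ/2,
this satisfies the uncertainty relation.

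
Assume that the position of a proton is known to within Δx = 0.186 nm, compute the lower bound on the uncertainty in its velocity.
169.487 m/s

Using the Heisenberg uncertainty principle and Δp = mΔv:
ΔxΔp ≥ ℏ/2
Δx(mΔv) ≥ ℏ/2

The minimum uncertainty in velocity is:
Δv_min = ℏ/(2mΔx)
Δv_min = (1.055e-34 J·s) / (2 × 1.673e-27 kg × 1.860e-10 m)
Δv_min = 1.695e+02 m/s = 169.487 m/s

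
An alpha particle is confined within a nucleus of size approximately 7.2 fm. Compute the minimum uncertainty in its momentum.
7.323 × 10^-21 kg·m/s

Using the Heisenberg uncertainty principle:
ΔxΔp ≥ ℏ/2

With Δx ≈ L = 7.200e-15 m (the confinement size):
Δp_min = ℏ/(2Δx)
Δp_min = (1.055e-34 J·s) / (2 × 7.200e-15 m)
Δp_min = 7.323e-21 kg·m/s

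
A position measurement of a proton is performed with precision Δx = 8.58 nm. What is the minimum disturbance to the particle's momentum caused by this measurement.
6.146 × 10^-27 kg·m/s

The uncertainty principle implies that measuring position disturbs momentum:
ΔxΔp ≥ ℏ/2

When we measure position with precision Δx, we necessarily introduce a momentum uncertainty:
Δp ≥ ℏ/(2Δx)
Δp_min = (1.055e-34 J·s) / (2 × 8.580e-09 m)
Δp_min = 6.146e-27 kg·m/s

The more precisely we measure position, the greater the momentum disturbance.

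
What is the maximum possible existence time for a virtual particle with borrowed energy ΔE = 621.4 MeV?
5.296 × 10^-25 s

Using the energy-time uncertainty principle:
ΔEΔt ≥ ℏ/2

For a virtual particle borrowing energy ΔE, the maximum lifetime is:
Δt_max = ℏ/(2ΔE)

Converting energy:
ΔE = 621.4 MeV = 9.956e-11 J

Δt_max = (1.055e-34 J·s) / (2 × 9.956e-11 J)
Δt_max = 5.296e-25 s = 5.296 × 10^-25 s

Virtual particles with higher borrowed energy exist for shorter times.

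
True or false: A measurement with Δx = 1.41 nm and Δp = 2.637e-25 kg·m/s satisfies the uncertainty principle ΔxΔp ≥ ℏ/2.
Yes, it satisfies the uncertainty principle.

Calculate the product ΔxΔp:
ΔxΔp = (1.410e-09 m) × (2.637e-25 kg·m/s)
ΔxΔp = 3.718e-34 J·s

Compare to the minimum allowed value ℏ/2:
ℏ/2 = 5.273e-35 J·s

Since ΔxΔp = 3.718e-34 J·s ≥ 5.273e-35 J·s = ℏ/2,
the measurement satisfies the uncertainty principle.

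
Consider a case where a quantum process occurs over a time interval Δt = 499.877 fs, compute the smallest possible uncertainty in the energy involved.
658.374 μeV

Using the energy-time uncertainty principle:
ΔEΔt ≥ ℏ/2

The minimum uncertainty in energy is:
ΔE_min = ℏ/(2Δt)
ΔE_min = (1.055e-34 J·s) / (2 × 4.999e-13 s)
ΔE_min = 1.055e-22 J = 658.374 μeV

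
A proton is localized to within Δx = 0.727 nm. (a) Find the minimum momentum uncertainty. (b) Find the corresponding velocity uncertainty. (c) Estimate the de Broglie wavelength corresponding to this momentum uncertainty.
(a) Δp_min = 7.253 × 10^-26 kg·m/s
(b) Δv_min = 43.362 m/s
(c) λ_dB = 9.136 nm

Step-by-step:

(a) From the uncertainty principle:
Δp_min = ℏ/(2Δx) = (1.055e-34 J·s)/(2 × 7.270e-10 m) = 7.253e-26 kg·m/s

(b) The velocity uncertainty:
Δv = Δp/m = (7.253e-26 kg·m/s)/(1.673e-27 kg) = 4.336e+01 m/s = 43.362 m/s

(c) The de Broglie wavelength for this momentum:
λ = h/p = (6.626e-34 J·s)/(7.253e-26 kg·m/s) = 9.136e-09 m = 9.136 nm

Note: The de Broglie wavelength is comparable to the localization size, as expected from wave-particle duality.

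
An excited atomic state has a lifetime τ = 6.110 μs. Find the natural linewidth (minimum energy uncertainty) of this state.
53.863 peV

Using the energy-time uncertainty principle:
ΔEΔt ≥ ℏ/2

The lifetime τ represents the time uncertainty Δt.
The natural linewidth (minimum energy uncertainty) is:

ΔE = ℏ/(2τ)
ΔE = (1.055e-34 J·s) / (2 × 6.110e-06 s)
ΔE = 8.630e-30 J = 53.863 peV

This natural linewidth limits the precision of spectroscopic measurements.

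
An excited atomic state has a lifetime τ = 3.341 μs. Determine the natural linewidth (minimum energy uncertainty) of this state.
98.505 peV

Using the energy-time uncertainty principle:
ΔEΔt ≥ ℏ/2

The lifetime τ represents the time uncertainty Δt.
The natural linewidth (minimum energy uncertainty) is:

ΔE = ℏ/(2τ)
ΔE = (1.055e-34 J·s) / (2 × 3.341e-06 s)
ΔE = 1.578e-29 J = 98.505 peV

This natural linewidth limits the precision of spectroscopic measurements.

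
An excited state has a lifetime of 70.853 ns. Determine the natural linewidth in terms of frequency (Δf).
1.123 MHz

Using the energy-time uncertainty principle and E = hf:
ΔEΔt ≥ ℏ/2
hΔf·Δt ≥ ℏ/2

The minimum frequency uncertainty is:
Δf = ℏ/(2hτ) = 1/(4πτ)
Δf = 1/(4π × 7.085e-08 s)
Δf = 1.123e+06 Hz = 1.123 MHz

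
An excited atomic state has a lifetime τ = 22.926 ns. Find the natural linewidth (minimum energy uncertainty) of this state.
14.355 neV

Using the energy-time uncertainty principle:
ΔEΔt ≥ ℏ/2

The lifetime τ represents the time uncertainty Δt.
The natural linewidth (minimum energy uncertainty) is:

ΔE = ℏ/(2τ)
ΔE = (1.055e-34 J·s) / (2 × 2.293e-08 s)
ΔE = 2.300e-27 J = 14.355 neV

This natural linewidth limits the precision of spectroscopic measurements.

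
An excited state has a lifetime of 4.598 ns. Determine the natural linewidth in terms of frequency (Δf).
17.307 MHz

Using the energy-time uncertainty principle and E = hf:
ΔEΔt ≥ ℏ/2
hΔf·Δt ≥ ℏ/2

The minimum frequency uncertainty is:
Δf = ℏ/(2hτ) = 1/(4πτ)
Δf = 1/(4π × 4.598e-09 s)
Δf = 1.731e+07 Hz = 17.307 MHz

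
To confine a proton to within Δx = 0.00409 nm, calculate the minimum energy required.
310.104 meV

Localizing a particle requires giving it sufficient momentum uncertainty:

1. From uncertainty principle: Δp ≥ ℏ/(2Δx)
   Δp_min = (1.055e-34 J·s) / (2 × 4.090e-12 m)
   Δp_min = 1.289e-23 kg·m/s

2. This momentum uncertainty corresponds to kinetic energy:
   KE ≈ (Δp)²/(2m) = (1.289e-23)²/(2 × 1.673e-27 kg)
   KE = 4.968e-20 J = 310.104 meV

Tighter localization requires more energy.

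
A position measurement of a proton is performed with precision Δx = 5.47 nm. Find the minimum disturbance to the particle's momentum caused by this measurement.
9.640 × 10^-27 kg·m/s

The uncertainty principle implies that measuring position disturbs momentum:
ΔxΔp ≥ ℏ/2

When we measure position with precision Δx, we necessarily introduce a momentum uncertainty:
Δp ≥ ℏ/(2Δx)
Δp_min = (1.055e-34 J·s) / (2 × 5.470e-09 m)
Δp_min = 9.640e-27 kg·m/s

The more precisely we measure position, the greater the momentum disturbance.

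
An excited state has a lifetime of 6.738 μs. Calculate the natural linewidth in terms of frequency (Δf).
11.810 kHz

Using the energy-time uncertainty principle and E = hf:
ΔEΔt ≥ ℏ/2
hΔf·Δt ≥ ℏ/2

The minimum frequency uncertainty is:
Δf = ℏ/(2hτ) = 1/(4πτ)
Δf = 1/(4π × 6.738e-06 s)
Δf = 1.181e+04 Hz = 11.810 kHz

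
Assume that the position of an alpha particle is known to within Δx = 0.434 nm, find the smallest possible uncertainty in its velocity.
18.285 m/s

Using the Heisenberg uncertainty principle and Δp = mΔv:
ΔxΔp ≥ ℏ/2
Δx(mΔv) ≥ ℏ/2

The minimum uncertainty in velocity is:
Δv_min = ℏ/(2mΔx)
Δv_min = (1.055e-34 J·s) / (2 × 6.645e-27 kg × 4.340e-10 m)
Δv_min = 1.828e+01 m/s = 18.285 m/s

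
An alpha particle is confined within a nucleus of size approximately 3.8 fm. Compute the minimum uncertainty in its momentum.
1.388 × 10^-20 kg·m/s

Using the Heisenberg uncertainty principle:
ΔxΔp ≥ ℏ/2

With Δx ≈ L = 3.800e-15 m (the confinement size):
Δp_min = ℏ/(2Δx)
Δp_min = (1.055e-34 J·s) / (2 × 3.800e-15 m)
Δp_min = 1.388e-20 kg·m/s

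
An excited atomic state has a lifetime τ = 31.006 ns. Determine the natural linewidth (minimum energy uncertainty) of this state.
10.614 neV

Using the energy-time uncertainty principle:
ΔEΔt ≥ ℏ/2

The lifetime τ represents the time uncertainty Δt.
The natural linewidth (minimum energy uncertainty) is:

ΔE = ℏ/(2τ)
ΔE = (1.055e-34 J·s) / (2 × 3.101e-08 s)
ΔE = 1.701e-27 J = 10.614 neV

This natural linewidth limits the precision of spectroscopic measurements.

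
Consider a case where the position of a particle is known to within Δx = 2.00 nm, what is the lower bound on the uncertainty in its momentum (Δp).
2.636 × 10^-26 kg·m/s

Using the Heisenberg uncertainty principle:
ΔxΔp ≥ ℏ/2

The minimum uncertainty in momentum is:
Δp_min = ℏ/(2Δx)
Δp_min = (1.055e-34 J·s) / (2 × 2.000e-09 m)
Δp_min = 2.636e-26 kg·m/s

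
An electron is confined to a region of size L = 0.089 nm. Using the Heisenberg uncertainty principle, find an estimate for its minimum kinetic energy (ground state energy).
1.202 eV

Using the uncertainty principle to estimate ground state energy:

1. The position uncertainty is approximately the confinement size:
   Δx ≈ L = 8.900e-11 m

2. From ΔxΔp ≥ ℏ/2, the minimum momentum uncertainty is:
   Δp ≈ ℏ/(2L) = 5.925e-25 kg·m/s

3. The kinetic energy is approximately:
   KE ≈ (Δp)²/(2m) = (5.925e-25)²/(2 × 9.109e-31 kg)
   KE ≈ 1.927e-19 J = 1.202 eV

This is an order-of-magnitude estimate of the ground state energy.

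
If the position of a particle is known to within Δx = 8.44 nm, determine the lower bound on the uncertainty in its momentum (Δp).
6.247 × 10^-27 kg·m/s

Using the Heisenberg uncertainty principle:
ΔxΔp ≥ ℏ/2

The minimum uncertainty in momentum is:
Δp_min = ℏ/(2Δx)
Δp_min = (1.055e-34 J·s) / (2 × 8.440e-09 m)
Δp_min = 6.247e-27 kg·m/s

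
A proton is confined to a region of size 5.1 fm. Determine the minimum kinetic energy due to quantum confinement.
199.441 keV

Using the uncertainty principle:

1. Position uncertainty: Δx ≈ 5.100e-15 m
2. Minimum momentum uncertainty: Δp = ℏ/(2Δx) = 1.034e-20 kg·m/s
3. Minimum kinetic energy:
   KE = (Δp)²/(2m) = (1.034e-20)²/(2 × 1.673e-27 kg)
   KE = 3.195e-14 J = 199.441 keV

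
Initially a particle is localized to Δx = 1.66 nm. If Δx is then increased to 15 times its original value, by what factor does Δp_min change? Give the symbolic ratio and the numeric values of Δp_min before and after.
Original Δp_min = 3.176 × 10^-26 kg·m/s; new Δp'_min = 2.118 × 10^-27 kg·m/s; ratio Δp'_min/Δp_min = 1/15.

From the uncertainty principle ΔxΔp ≥ ℏ/2, the minimum momentum uncertainty is Δp_min = ℏ/(2Δx).

Original (Δx = 1.66 nm = 1.660e-09 m):
Δp_min = (1.055e-34 J·s)/(2 × 1.660e-09 m) = 3.176e-26 kg·m/s

When Δx → 15Δx:
Δp'_min = ℏ/(2 × 15Δx) = (1/15) × ℏ/(2Δx) = (1/15) × Δp_min
Δp'_min = 1/15 × 3.176e-26 kg·m/s = 2.118e-27 kg·m/s

Since Δp_min ∝ 1/Δx, when Δx is increased to 15 times its original value, Δp_min decreases to 1/15 of its original value.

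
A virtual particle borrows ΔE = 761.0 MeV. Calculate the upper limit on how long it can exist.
4.325 × 10^-25 s

Using the energy-time uncertainty principle:
ΔEΔt ≥ ℏ/2

For a virtual particle borrowing energy ΔE, the maximum lifetime is:
Δt_max = ℏ/(2ΔE)

Converting energy:
ΔE = 761.0 MeV = 1.219e-10 J

Δt_max = (1.055e-34 J·s) / (2 × 1.219e-10 J)
Δt_max = 4.325e-25 s = 4.325 × 10^-25 s

Virtual particles with higher borrowed energy exist for shorter times.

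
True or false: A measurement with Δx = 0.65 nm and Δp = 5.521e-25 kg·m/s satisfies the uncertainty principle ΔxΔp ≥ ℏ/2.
Yes, it satisfies the uncertainty principle.

Calculate the product ΔxΔp:
ΔxΔp = (6.500e-10 m) × (5.521e-25 kg·m/s)
ΔxΔp = 3.589e-34 J·s

Compare to the minimum allowed value ℏ/2:
ℏ/2 = 5.273e-35 J·s

Since ΔxΔp = 3.589e-34 J·s ≥ 5.273e-35 J·s = ℏ/2,
the measurement satisfies the uncertainty principle.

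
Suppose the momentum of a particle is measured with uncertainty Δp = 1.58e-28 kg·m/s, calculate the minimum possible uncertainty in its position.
333.725 nm

Using the Heisenberg uncertainty principle:
ΔxΔp ≥ ℏ/2

The minimum uncertainty in position is:
Δx_min = ℏ/(2Δp)
Δx_min = (1.055e-34 J·s) / (2 × 1.580e-28 kg·m/s)
Δx_min = 3.337e-07 m = 333.725 nm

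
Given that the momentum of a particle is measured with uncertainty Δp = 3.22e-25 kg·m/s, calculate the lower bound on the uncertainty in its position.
163.753 pm

Using the Heisenberg uncertainty principle:
ΔxΔp ≥ ℏ/2

The minimum uncertainty in position is:
Δx_min = ℏ/(2Δp)
Δx_min = (1.055e-34 J·s) / (2 × 3.220e-25 kg·m/s)
Δx_min = 1.638e-10 m = 163.753 pm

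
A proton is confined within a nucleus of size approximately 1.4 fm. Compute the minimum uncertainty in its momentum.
3.766 × 10^-20 kg·m/s

Using the Heisenberg uncertainty principle:
ΔxΔp ≥ ℏ/2

With Δx ≈ L = 1.400e-15 m (the confinement size):
Δp_min = ℏ/(2Δx)
Δp_min = (1.055e-34 J·s) / (2 × 1.400e-15 m)
Δp_min = 3.766e-20 kg·m/s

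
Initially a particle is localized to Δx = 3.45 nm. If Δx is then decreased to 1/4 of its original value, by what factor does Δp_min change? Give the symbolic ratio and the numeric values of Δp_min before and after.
Original Δp_min = 1.528 × 10^-26 kg·m/s; new Δp'_min = 6.113 × 10^-26 kg·m/s; ratio Δp'_min/Δp_min = 4.

From the uncertainty principle ΔxΔp ≥ ℏ/2, the minimum momentum uncertainty is Δp_min = ℏ/(2Δx).

Original (Δx = 3.45 nm = 3.450e-09 m):
Δp_min = (1.055e-34 J·s)/(2 × 3.450e-09 m) = 1.528e-26 kg·m/s

When Δx → (1/4)Δx:
Δp'_min = ℏ/(2 × (1/4)Δx) = 4 × ℏ/(2Δx) = 4 × Δp_min
Δp'_min = 4 × 1.528e-26 kg·m/s = 6.113e-26 kg·m/s

Since Δp_min ∝ 1/Δx, when Δx is decreased to 1/4 of its original value, Δp_min increases to 4 times its original value.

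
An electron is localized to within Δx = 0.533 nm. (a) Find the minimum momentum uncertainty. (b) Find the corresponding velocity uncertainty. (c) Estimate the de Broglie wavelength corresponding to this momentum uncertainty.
(a) Δp_min = 9.893 × 10^-26 kg·m/s
(b) Δv_min = 108.600 km/s
(c) λ_dB = 6.698 nm

Step-by-step:

(a) From the uncertainty principle:
Δp_min = ℏ/(2Δx) = (1.055e-34 J·s)/(2 × 5.330e-10 m) = 9.893e-26 kg·m/s

(b) The velocity uncertainty:
Δv = Δp/m = (9.893e-26 kg·m/s)/(9.109e-31 kg) = 1.086e+05 m/s = 108.600 km/s

(c) The de Broglie wavelength for this momentum:
λ = h/p = (6.626e-34 J·s)/(9.893e-26 kg·m/s) = 6.698e-09 m = 6.698 nm

Note: The de Broglie wavelength is comparable to the localization size, as expected from wave-particle duality.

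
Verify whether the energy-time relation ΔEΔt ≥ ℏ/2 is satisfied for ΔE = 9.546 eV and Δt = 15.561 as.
No, it violates the uncertainty relation.

Calculate the product ΔEΔt:
ΔE = 9.546 eV = 1.529e-18 J
ΔEΔt = (1.529e-18 J) × (1.556e-17 s)
ΔEΔt = 2.380e-35 J·s

Compare to the minimum allowed value ℏ/2:
ℏ/2 = 5.273e-35 J·s

Since ΔEΔt = 2.380e-35 J·s < 5.273e-35 J·s = ℏ/2,
this violates the uncertainty relation.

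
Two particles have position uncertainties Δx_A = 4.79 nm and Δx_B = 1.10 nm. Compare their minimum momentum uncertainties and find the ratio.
Particle B has the larger minimum momentum uncertainty, by a factor of 4.35.

For each particle, the minimum momentum uncertainty is Δp_min = ℏ/(2Δx):

Particle A: Δp_A = ℏ/(2×4.790e-09 m) = 1.101e-26 kg·m/s
Particle B: Δp_B = ℏ/(2×1.100e-09 m) = 4.794e-26 kg·m/s

Ratio: Δp_B/Δp_A = 4.35

Since Δp_min ∝ 1/Δx, the particle with smaller position uncertainty (B) has larger momentum uncertainty.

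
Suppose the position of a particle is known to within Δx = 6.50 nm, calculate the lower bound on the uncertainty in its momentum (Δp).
8.112 × 10^-27 kg·m/s

Using the Heisenberg uncertainty principle:
ΔxΔp ≥ ℏ/2

The minimum uncertainty in momentum is:
Δp_min = ℏ/(2Δx)
Δp_min = (1.055e-34 J·s) / (2 × 6.500e-09 m)
Δp_min = 8.112e-27 kg·m/s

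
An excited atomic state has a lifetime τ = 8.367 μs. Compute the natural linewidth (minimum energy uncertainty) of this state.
39.334 peV

Using the energy-time uncertainty principle:
ΔEΔt ≥ ℏ/2

The lifetime τ represents the time uncertainty Δt.
The natural linewidth (minimum energy uncertainty) is:

ΔE = ℏ/(2τ)
ΔE = (1.055e-34 J·s) / (2 × 8.367e-06 s)
ΔE = 6.302e-30 J = 39.334 peV

This natural linewidth limits the precision of spectroscopic measurements.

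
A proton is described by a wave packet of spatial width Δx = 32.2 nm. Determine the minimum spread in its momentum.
1.638 × 10^-27 kg·m/s

For a wave packet, the spatial width Δx and momentum spread Δp are related by the uncertainty principle:
ΔxΔp ≥ ℏ/2

The minimum momentum spread is:
Δp_min = ℏ/(2Δx)
Δp_min = (1.055e-34 J·s) / (2 × 3.220e-08 m)
Δp_min = 1.638e-27 kg·m/s

A wave packet cannot have both a well-defined position and well-defined momentum.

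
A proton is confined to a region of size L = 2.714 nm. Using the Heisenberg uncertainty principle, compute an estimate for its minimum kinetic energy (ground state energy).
704.262 neV

Using the uncertainty principle to estimate ground state energy:

1. The position uncertainty is approximately the confinement size:
   Δx ≈ L = 2.714e-09 m

2. From ΔxΔp ≥ ℏ/2, the minimum momentum uncertainty is:
   Δp ≈ ℏ/(2L) = 1.943e-26 kg·m/s

3. The kinetic energy is approximately:
   KE ≈ (Δp)²/(2m) = (1.943e-26)²/(2 × 1.673e-27 kg)
   KE ≈ 1.128e-25 J = 704.262 neV

This is an order-of-magnitude estimate of the ground state energy.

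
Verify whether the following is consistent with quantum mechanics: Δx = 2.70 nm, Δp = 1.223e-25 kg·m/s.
Yes, it satisfies the uncertainty principle.

Calculate the product ΔxΔp:
ΔxΔp = (2.700e-09 m) × (1.223e-25 kg·m/s)
ΔxΔp = 3.302e-34 J·s

Compare to the minimum allowed value ℏ/2:
ℏ/2 = 5.273e-35 J·s

Since ΔxΔp = 3.302e-34 J·s ≥ 5.273e-35 J·s = ℏ/2,
the measurement satisfies the uncertainty principle.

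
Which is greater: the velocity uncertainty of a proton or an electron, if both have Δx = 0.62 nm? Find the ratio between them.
The electron has the larger minimum velocity uncertainty, by a ratio of 1836.2.

For both particles, Δp_min = ℏ/(2Δx) = 8.505e-26 kg·m/s (same for both).

The velocity uncertainty is Δv = Δp/m:
- proton: Δv = 8.505e-26 / 1.673e-27 = 5.085e+01 m/s = 50.846 m/s
- electron: Δv = 8.505e-26 / 9.109e-31 = 9.336e+04 m/s = 93.361 km/s

Ratio: 9.336e+04 / 5.085e+01 = 1836.2

The lighter particle has larger velocity uncertainty because Δv ∝ 1/m.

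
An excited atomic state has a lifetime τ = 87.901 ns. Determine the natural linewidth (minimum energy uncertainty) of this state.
3.744 neV

Using the energy-time uncertainty principle:
ΔEΔt ≥ ℏ/2

The lifetime τ represents the time uncertainty Δt.
The natural linewidth (minimum energy uncertainty) is:

ΔE = ℏ/(2τ)
ΔE = (1.055e-34 J·s) / (2 × 8.790e-08 s)
ΔE = 5.999e-28 J = 3.744 neV

This natural linewidth limits the precision of spectroscopic measurements.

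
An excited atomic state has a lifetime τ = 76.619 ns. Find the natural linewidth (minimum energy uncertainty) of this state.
4.295 neV

Using the energy-time uncertainty principle:
ΔEΔt ≥ ℏ/2

The lifetime τ represents the time uncertainty Δt.
The natural linewidth (minimum energy uncertainty) is:

ΔE = ℏ/(2τ)
ΔE = (1.055e-34 J·s) / (2 × 7.662e-08 s)
ΔE = 6.882e-28 J = 4.295 neV

This natural linewidth limits the precision of spectroscopic measurements.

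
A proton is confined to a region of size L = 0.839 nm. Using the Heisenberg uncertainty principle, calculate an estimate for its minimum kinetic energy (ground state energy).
7.369 μeV

Using the uncertainty principle to estimate ground state energy:

1. The position uncertainty is approximately the confinement size:
   Δx ≈ L = 8.390e-10 m

2. From ΔxΔp ≥ ℏ/2, the minimum momentum uncertainty is:
   Δp ≈ ℏ/(2L) = 6.285e-26 kg·m/s

3. The kinetic energy is approximately:
   KE ≈ (Δp)²/(2m) = (6.285e-26)²/(2 × 1.673e-27 kg)
   KE ≈ 1.181e-24 J = 7.369 μeV

This is an order-of-magnitude estimate of the ground state energy.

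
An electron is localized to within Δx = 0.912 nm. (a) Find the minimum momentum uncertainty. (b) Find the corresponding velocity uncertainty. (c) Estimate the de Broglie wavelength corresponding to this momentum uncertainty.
(a) Δp_min = 5.782 × 10^-26 kg·m/s
(b) Δv_min = 63.469 km/s
(c) λ_dB = 11.461 nm

Step-by-step:

(a) From the uncertainty principle:
Δp_min = ℏ/(2Δx) = (1.055e-34 J·s)/(2 × 9.120e-10 m) = 5.782e-26 kg·m/s

(b) The velocity uncertainty:
Δv = Δp/m = (5.782e-26 kg·m/s)/(9.109e-31 kg) = 6.347e+04 m/s = 63.469 km/s

(c) The de Broglie wavelength for this momentum:
λ = h/p = (6.626e-34 J·s)/(5.782e-26 kg·m/s) = 1.146e-08 m = 11.461 nm

Note: The de Broglie wavelength is comparable to the localization size, as expected from wave-particle duality.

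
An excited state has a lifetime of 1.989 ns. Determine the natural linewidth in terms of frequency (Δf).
40.009 MHz

Using the energy-time uncertainty principle and E = hf:
ΔEΔt ≥ ℏ/2
hΔf·Δt ≥ ℏ/2

The minimum frequency uncertainty is:
Δf = ℏ/(2hτ) = 1/(4πτ)
Δf = 1/(4π × 1.989e-09 s)
Δf = 4.001e+07 Hz = 40.009 MHz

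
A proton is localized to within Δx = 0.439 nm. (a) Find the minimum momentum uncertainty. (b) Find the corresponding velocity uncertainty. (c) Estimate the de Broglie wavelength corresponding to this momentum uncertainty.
(a) Δp_min = 1.201 × 10^-25 kg·m/s
(b) Δv_min = 71.810 m/s
(c) λ_dB = 5.517 nm

Step-by-step:

(a) From the uncertainty principle:
Δp_min = ℏ/(2Δx) = (1.055e-34 J·s)/(2 × 4.390e-10 m) = 1.201e-25 kg·m/s

(b) The velocity uncertainty:
Δv = Δp/m = (1.201e-25 kg·m/s)/(1.673e-27 kg) = 7.181e+01 m/s = 71.810 m/s

(c) The de Broglie wavelength for this momentum:
λ = h/p = (6.626e-34 J·s)/(1.201e-25 kg·m/s) = 5.517e-09 m = 5.517 nm

Note: The de Broglie wavelength is comparable to the localization size, as expected from wave-particle duality.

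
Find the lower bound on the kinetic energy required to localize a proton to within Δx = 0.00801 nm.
80.852 meV

Localizing a particle requires giving it sufficient momentum uncertainty:

1. From uncertainty principle: Δp ≥ ℏ/(2Δx)
   Δp_min = (1.055e-34 J·s) / (2 × 8.010e-12 m)
   Δp_min = 6.583e-24 kg·m/s

2. This momentum uncertainty corresponds to kinetic energy:
   KE ≈ (Δp)²/(2m) = (6.583e-24)²/(2 × 1.673e-27 kg)
   KE = 1.295e-20 J = 80.852 meV

Tighter localization requires more energy.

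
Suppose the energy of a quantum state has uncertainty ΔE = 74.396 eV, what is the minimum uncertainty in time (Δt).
4.424 as

Using the energy-time uncertainty principle:
ΔEΔt ≥ ℏ/2

The minimum uncertainty in time is:
Δt_min = ℏ/(2ΔE)
Δt_min = (1.055e-34 J·s) / (2 × 1.192e-17 J)
Δt_min = 4.424e-18 s = 4.424 as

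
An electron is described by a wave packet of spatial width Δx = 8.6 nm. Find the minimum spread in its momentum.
6.131 × 10^-27 kg·m/s

For a wave packet, the spatial width Δx and momentum spread Δp are related by the uncertainty principle:
ΔxΔp ≥ ℏ/2

The minimum momentum spread is:
Δp_min = ℏ/(2Δx)
Δp_min = (1.055e-34 J·s) / (2 × 8.600e-09 m)
Δp_min = 6.131e-27 kg·m/s

A wave packet cannot have both a well-defined position and well-defined momentum.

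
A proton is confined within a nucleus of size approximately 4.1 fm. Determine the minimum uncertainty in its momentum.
1.286 × 10^-20 kg·m/s

Using the Heisenberg uncertainty principle:
ΔxΔp ≥ ℏ/2

With Δx ≈ L = 4.100e-15 m (the confinement size):
Δp_min = ℏ/(2Δx)
Δp_min = (1.055e-34 J·s) / (2 × 4.100e-15 m)
Δp_min = 1.286e-20 kg·m/s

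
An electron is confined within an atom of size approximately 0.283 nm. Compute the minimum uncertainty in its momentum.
1.863 × 10^-25 kg·m/s

Using the Heisenberg uncertainty principle:
ΔxΔp ≥ ℏ/2

With Δx ≈ L = 2.830e-10 m (the confinement size):
Δp_min = ℏ/(2Δx)
Δp_min = (1.055e-34 J·s) / (2 × 2.830e-10 m)
Δp_min = 1.863e-25 kg·m/s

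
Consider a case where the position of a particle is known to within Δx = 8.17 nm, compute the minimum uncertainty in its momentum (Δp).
6.454 × 10^-27 kg·m/s

Using the Heisenberg uncertainty principle:
ΔxΔp ≥ ℏ/2

The minimum uncertainty in momentum is:
Δp_min = ℏ/(2Δx)
Δp_min = (1.055e-34 J·s) / (2 × 8.170e-09 m)
Δp_min = 6.454e-27 kg·m/s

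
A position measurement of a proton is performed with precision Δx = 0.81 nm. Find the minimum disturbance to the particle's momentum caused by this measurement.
6.510 × 10^-26 kg·m/s

The uncertainty principle implies that measuring position disturbs momentum:
ΔxΔp ≥ ℏ/2

When we measure position with precision Δx, we necessarily introduce a momentum uncertainty:
Δp ≥ ℏ/(2Δx)
Δp_min = (1.055e-34 J·s) / (2 × 8.100e-10 m)
Δp_min = 6.510e-26 kg·m/s

The more precisely we measure position, the greater the momentum disturbance.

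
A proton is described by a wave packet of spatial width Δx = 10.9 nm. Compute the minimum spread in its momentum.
4.837 × 10^-27 kg·m/s

For a wave packet, the spatial width Δx and momentum spread Δp are related by the uncertainty principle:
ΔxΔp ≥ ℏ/2

The minimum momentum spread is:
Δp_min = ℏ/(2Δx)
Δp_min = (1.055e-34 J·s) / (2 × 1.090e-08 m)
Δp_min = 4.837e-27 kg·m/s

A wave packet cannot have both a well-defined position and well-defined momentum.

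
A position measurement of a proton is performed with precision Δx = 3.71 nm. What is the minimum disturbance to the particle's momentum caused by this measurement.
1.421 × 10^-26 kg·m/s

The uncertainty principle implies that measuring position disturbs momentum:
ΔxΔp ≥ ℏ/2

When we measure position with precision Δx, we necessarily introduce a momentum uncertainty:
Δp ≥ ℏ/(2Δx)
Δp_min = (1.055e-34 J·s) / (2 × 3.710e-09 m)
Δp_min = 1.421e-26 kg·m/s

The more precisely we measure position, the greater the momentum disturbance.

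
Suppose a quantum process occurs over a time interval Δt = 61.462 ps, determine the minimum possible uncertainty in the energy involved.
5.355 μeV

Using the energy-time uncertainty principle:
ΔEΔt ≥ ℏ/2

The minimum uncertainty in energy is:
ΔE_min = ℏ/(2Δt)
ΔE_min = (1.055e-34 J·s) / (2 × 6.146e-11 s)
ΔE_min = 8.579e-25 J = 5.355 μeV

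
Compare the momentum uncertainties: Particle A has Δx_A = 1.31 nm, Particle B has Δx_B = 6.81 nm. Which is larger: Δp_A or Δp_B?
Particle A has the larger minimum momentum uncertainty, by a factor of 5.20.

For each particle, the minimum momentum uncertainty is Δp_min = ℏ/(2Δx):

Particle A: Δp_A = ℏ/(2×1.310e-09 m) = 4.025e-26 kg·m/s
Particle B: Δp_B = ℏ/(2×6.810e-09 m) = 7.743e-27 kg·m/s

Ratio: Δp_A/Δp_B = 5.20

Since Δp_min ∝ 1/Δx, the particle with smaller position uncertainty (A) has larger momentum uncertainty.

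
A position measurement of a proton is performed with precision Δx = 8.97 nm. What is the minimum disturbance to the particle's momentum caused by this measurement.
5.878 × 10^-27 kg·m/s

The uncertainty principle implies that measuring position disturbs momentum:
ΔxΔp ≥ ℏ/2

When we measure position with precision Δx, we necessarily introduce a momentum uncertainty:
Δp ≥ ℏ/(2Δx)
Δp_min = (1.055e-34 J·s) / (2 × 8.970e-09 m)
Δp_min = 5.878e-27 kg·m/s

The more precisely we measure position, the greater the momentum disturbance.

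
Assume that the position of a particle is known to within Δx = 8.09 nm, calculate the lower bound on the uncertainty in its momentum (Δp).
6.518 × 10^-27 kg·m/s

Using the Heisenberg uncertainty principle:
ΔxΔp ≥ ℏ/2

The minimum uncertainty in momentum is:
Δp_min = ℏ/(2Δx)
Δp_min = (1.055e-34 J·s) / (2 × 8.090e-09 m)
Δp_min = 6.518e-27 kg·m/s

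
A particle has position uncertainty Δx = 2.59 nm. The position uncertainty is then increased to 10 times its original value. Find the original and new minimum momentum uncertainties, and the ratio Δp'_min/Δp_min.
Original Δp_min = 2.036 × 10^-26 kg·m/s; new Δp'_min = 2.036 × 10^-27 kg·m/s; ratio Δp'_min/Δp_min = 1/10.

From the uncertainty principle ΔxΔp ≥ ℏ/2, the minimum momentum uncertainty is Δp_min = ℏ/(2Δx).

Original (Δx = 2.59 nm = 2.590e-09 m):
Δp_min = (1.055e-34 J·s)/(2 × 2.590e-09 m) = 2.036e-26 kg·m/s

When Δx → 10Δx:
Δp'_min = ℏ/(2 × 10Δx) = (1/10) × ℏ/(2Δx) = (1/10) × Δp_min
Δp'_min = 1/10 × 2.036e-26 kg·m/s = 2.036e-27 kg·m/s

Since Δp_min ∝ 1/Δx, when Δx is increased to 10 times its original value, Δp_min decreases to 1/10 of its original value.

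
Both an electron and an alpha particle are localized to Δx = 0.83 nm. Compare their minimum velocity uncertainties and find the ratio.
The electron has the larger minimum velocity uncertainty, by a ratio of 7294.3.

For both particles, Δp_min = ℏ/(2Δx) = 6.353e-26 kg·m/s (same for both).

The velocity uncertainty is Δv = Δp/m:
- electron: Δv = 6.353e-26 / 9.109e-31 = 6.974e+04 m/s = 69.740 km/s
- alpha particle: Δv = 6.353e-26 / 6.645e-27 = 9.561e+00 m/s = 9.561 m/s

Ratio: 6.974e+04 / 9.561e+00 = 7294.3

The lighter particle has larger velocity uncertainty because Δv ∝ 1/m.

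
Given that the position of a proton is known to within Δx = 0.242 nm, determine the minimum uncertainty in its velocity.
130.267 m/s

Using the Heisenberg uncertainty principle and Δp = mΔv:
ΔxΔp ≥ ℏ/2
Δx(mΔv) ≥ ℏ/2

The minimum uncertainty in velocity is:
Δv_min = ℏ/(2mΔx)
Δv_min = (1.055e-34 J·s) / (2 × 1.673e-27 kg × 2.420e-10 m)
Δv_min = 1.303e+02 m/s = 130.267 m/s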